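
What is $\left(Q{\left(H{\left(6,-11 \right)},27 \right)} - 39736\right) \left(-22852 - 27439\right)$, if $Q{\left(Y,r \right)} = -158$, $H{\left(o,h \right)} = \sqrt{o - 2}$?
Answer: $2006309154$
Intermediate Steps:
$H{\left(o,h \right)} = \sqrt{-2 + o}$
$\left(Q{\left(H{\left(6,-11 \right)},27 \right)} - 39736\right) \left(-22852 - 27439\right) = \left(-158 - 39736\right) \left(-22852 - 27439\right) = \left(-39894\right) \left(-50291\right) = 2006309154$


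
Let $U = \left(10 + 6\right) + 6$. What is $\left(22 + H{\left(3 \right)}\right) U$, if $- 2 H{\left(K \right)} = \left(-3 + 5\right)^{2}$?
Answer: $440$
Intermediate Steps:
$H{\left(K \right)} = -2$ ($H{\left(K \right)} = - \frac{\left(-3 + 5\right)^{2}}{2} = - \frac{2^{2}}{2} = \left(- \frac{1}{2}\right) 4 = -2$)
$U = 22$ ($U = 16 + 6 = 22$)
$\left(22 + H{\left(3 \right)}\right) U = \left(22 - 2\right) 22 = 20 \cdot 22 = 440$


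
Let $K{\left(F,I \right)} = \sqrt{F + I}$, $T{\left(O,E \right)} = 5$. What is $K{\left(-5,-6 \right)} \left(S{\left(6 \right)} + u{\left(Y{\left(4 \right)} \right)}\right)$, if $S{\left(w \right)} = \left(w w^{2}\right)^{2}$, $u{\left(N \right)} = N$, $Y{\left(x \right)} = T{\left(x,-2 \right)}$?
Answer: $46661 i \sqrt{11} \approx 1.5476 \cdot 10^{5} i$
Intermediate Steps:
$Y{\left(x \right)} = 5$
$S{\left(w \right)} = w^{6}$ ($S{\left(w \right)} = \left(w^{3}\right)^{2} = w^{6}$)
$K{\left(-5,-6 \right)} \left(S{\left(6 \right)} + u{\left(Y{\left(4 \right)} \right)}\right) = \sqrt{-5 - 6} \left(6^{6} + 5\right) = \sqrt{-11} \left(46656 + 5\right) = i \sqrt{11} \cdot 46661 = 46661 i \sqrt{11}$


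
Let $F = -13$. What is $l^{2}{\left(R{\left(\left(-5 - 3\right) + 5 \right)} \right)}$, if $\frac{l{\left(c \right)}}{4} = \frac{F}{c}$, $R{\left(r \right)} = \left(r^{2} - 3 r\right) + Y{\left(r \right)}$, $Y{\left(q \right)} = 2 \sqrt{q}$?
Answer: $\frac{676}{\left(9 + i \sqrt{3}\right)^{2}} \approx 7.4728 - 2.9869 i$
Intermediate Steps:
$R{\left(r \right)} = r^{2} - 3 r + 2 \sqrt{r}$ ($R{\left(r \right)} = \left(r^{2} - 3 r\right) + 2 \sqrt{r} = r^{2} - 3 r + 2 \sqrt{r}$)
$l{\left(c \right)} = - \frac{52}{c}$ ($l{\left(c \right)} = 4 \left(- \frac{13}{c}\right) = - \frac{52}{c}$)
$l^{2}{\left(R{\left(\left(-5 - 3\right) + 5 \right)} \right)} = \left(- \frac{52}{\left(\left(-5 - 3\right) + 5\right)^{2} - 3 \left(\left(-5 - 3\right) + 5\right) + 2 \sqrt{\left(-5 - 3\right) + 5}}\right)^{2} = \left(- \frac{52}{\left(-8 + 5\right)^{2} - 3 \left(-8 + 5\right) + 2 \sqrt{-8 + 5}}\right)^{2} = \left(- \frac{52}{\left(-3\right)^{2} - -9 + 2 \sqrt{-3}}\right)^{2} = \left(- \frac{52}{9 + 9 + 2 i \sqrt{3}}\right)^{2} = \left(- \frac{52}{18 + 2 i \sqrt{3}}\right)^{2} = \frac{2704}{\left(18 + 2 i \sqrt{3}\right)^{2}}$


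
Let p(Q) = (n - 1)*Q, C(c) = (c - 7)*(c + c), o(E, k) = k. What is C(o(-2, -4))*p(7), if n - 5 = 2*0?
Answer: 2464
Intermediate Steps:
n = 5 (n = 5 + 2*0 = 5 + 0 = 5)
C(c) = 2*c*(-7 + c) (C(c) = (-7 + c)*(2*c) = 2*c*(-7 + c))
p(Q) = 4*Q (p(Q) = (5 - 1)*Q = 4*Q)
C(o(-2, -4))*p(7) = (2*(-4)*(-7 - 4))*(4*7) = (2*(-4)*(-11))*28 = 88*28 = 2464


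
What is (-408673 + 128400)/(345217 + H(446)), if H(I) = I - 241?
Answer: -40039/49346 ≈ -0.81139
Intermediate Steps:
H(I) = -241 + I
(-408673 + 128400)/(345217 + H(446)) = (-408673 + 128400)/(345217 + (-241 + 446)) = -280273/(345217 + 205) = -280273/345422 = -280273*1/345422 = -40039/49346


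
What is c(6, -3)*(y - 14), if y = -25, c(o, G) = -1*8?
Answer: 312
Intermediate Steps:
c(o, G) = -8
c(6, -3)*(y - 14) = -8*(-25 - 14) = -8*(-39) = 312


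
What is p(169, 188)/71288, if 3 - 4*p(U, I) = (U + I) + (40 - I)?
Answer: -103/142576 ≈ -0.00072242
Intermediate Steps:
p(U, I) = -37/4 - U/4 (p(U, I) = 3/4 - ((U + I) + (40 - I))/4 = 3/4 - ((I + U) + (40 - I))/4 = 3/4 - (40 + U)/4 = 3/4 + (-10 - U/4) = -37/4 - U/4)
p(169, 188)/71288 = (-37/4 - 1/4*169)/71288 = (-37/4 - 169/4)*(1/71288) = -103/2*1/71288 = -103/142576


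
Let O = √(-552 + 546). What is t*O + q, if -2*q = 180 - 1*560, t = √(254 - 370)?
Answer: 190 - 2*√174 ≈ 163.62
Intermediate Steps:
O = I*√6 (O = √(-6) = I*√6 ≈ 2.4495*I)
t = 2*I*√29 (t = √(-116) = 2*I*√29 ≈ 10.77*I)
q = 190 (q = -(180 - 1*560)/2 = -(180 - 560)/2 = -½*(-380) = 190)
t*O + q = (2*I*√29)*(I*√6) + 190 = -2*√174 + 190 = 190 - 2*√174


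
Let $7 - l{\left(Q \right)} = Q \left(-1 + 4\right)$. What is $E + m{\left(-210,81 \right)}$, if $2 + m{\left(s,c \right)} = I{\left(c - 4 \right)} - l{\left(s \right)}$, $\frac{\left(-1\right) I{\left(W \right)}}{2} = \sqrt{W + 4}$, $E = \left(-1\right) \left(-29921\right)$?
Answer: $29264$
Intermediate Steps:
$E = 29921$
$I{\left(W \right)} = - 2 \sqrt{4 + W}$ ($I{\left(W \right)} = - 2 \sqrt{W + 4} = - 2 \sqrt{4 + W}$)
$l{\left(Q \right)} = 7 - 3 Q$ ($l{\left(Q \right)} = 7 - Q \left(-1 + 4\right) = 7 - Q 3 = 7 - 3 Q$)
$m{\left(s,c \right)} = -9 - 2 \sqrt{c} + 3 s$ ($m{\left(s,c \right)} = -2 - \left(7 - 3 s + 2 \sqrt{4 + \left(c - 4\right)}\right) = -2 - \left(7 - 3 s + 2 \sqrt{4 + \left(-4 + c\right)}\right) = -2 - \left(7 - 3 s + 2 \sqrt{c}\right) = -9 - 2 \sqrt{c} + 3 s$)
$E + m{\left(-210,81 \right)} = 29921 - \left(639 + 18\right) = 29921 - 657 = 29264$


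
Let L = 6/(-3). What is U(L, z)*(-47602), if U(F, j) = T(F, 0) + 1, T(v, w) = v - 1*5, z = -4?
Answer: 285612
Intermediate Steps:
T(v, w) = -5 + v (T(v, w) = v - 5 = -5 + v)
L = -2 (L = 6*(-⅓) = -2)
U(F, j) = -4 + F (U(F, j) = (-5 + F) + 1 = -4 + F)
U(L, z)*(-47602) = (-4 - 2)*(-47602) = -6*(-47602) = 285612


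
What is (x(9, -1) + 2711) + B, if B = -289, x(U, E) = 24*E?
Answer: 2398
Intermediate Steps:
(x(9, -1) + 2711) + B = (24*(-1) + 2711) - 289 = (-24 + 2711) - 289 = 2687 - 289 = 2398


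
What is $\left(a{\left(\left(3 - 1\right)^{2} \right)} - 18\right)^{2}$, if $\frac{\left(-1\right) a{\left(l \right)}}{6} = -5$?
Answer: $144$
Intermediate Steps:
$a{\left(l \right)} = 30$ ($a{\left(l \right)} = \left(-6\right) \left(-5\right) = 30$)
$\left(a{\left(\left(3 - 1\right)^{2} \right)} - 18\right)^{2} = \left(30 - 18\right)^{2} = 12^{2} = 144$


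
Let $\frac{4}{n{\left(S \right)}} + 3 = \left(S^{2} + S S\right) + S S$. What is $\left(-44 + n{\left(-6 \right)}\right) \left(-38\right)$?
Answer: $\frac{175408}{105} \approx 1670.6$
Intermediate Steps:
$n{\left(S \right)} = \frac{4}{-3 + 3 S^{2}}$ ($n{\left(S \right)} = \frac{4}{-3 + \left(\left(S^{2} + S S\right) + S S\right)} = \frac{4}{-3 + \left(\left(S^{2} + S^{2}\right) + S^{2}\right)} = \frac{4}{-3 + \left(2 S^{2} + S^{2}\right)} = \frac{4}{-3 + 3 S^{2}}$)
$\left(-44 + n{\left(-6 \right)}\right) \left(-38\right) = \left(-44 + \frac{4}{3 \left(-1 + \left(-6\right)^{2}\right)}\right) \left(-38\right) = \left(-44 + \frac{4}{3 \left(-1 + 36\right)}\right) \left(-38\right) = \left(-44 + \frac{4}{3 \cdot 35}\right) \left(-38\right) = \left(-44 + \frac{4}{3} \cdot \frac{1}{35}\right) \left(-38\right) = \left(-44 + \frac{4}{105}\right) \left(-38\right) = \left(- \frac{4616}{105}\right) \left(-38\right) = \frac{175408}{105}$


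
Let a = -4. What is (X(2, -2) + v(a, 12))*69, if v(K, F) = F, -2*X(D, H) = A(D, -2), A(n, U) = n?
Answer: 759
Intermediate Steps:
X(D, H) = -D/2
(X(2, -2) + v(a, 12))*69 = (-½*2 + 12)*69 = (-1 + 12)*69 = 11*69 = 759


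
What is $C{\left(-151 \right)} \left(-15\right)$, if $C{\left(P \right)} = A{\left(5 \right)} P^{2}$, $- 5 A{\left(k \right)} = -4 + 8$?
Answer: $273612$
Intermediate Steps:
$A{\left(k \right)} = - \frac{4}{5}$ ($A{\left(k \right)} = - \frac{-4 + 8}{5} = \left(- \frac{1}{5}\right) 4 = - \frac{4}{5}$)
$C{\left(P \right)} = - \frac{4 P^{2}}{5}$
$C{\left(-151 \right)} \left(-15\right) = - \frac{4 \left(-151\right)^{2}}{5} \left(-15\right) = \left(- \frac{4}{5}\right) 22801 \left(-15\right) = \left(- \frac{91204}{5}\right) \left(-15\right) = 273612$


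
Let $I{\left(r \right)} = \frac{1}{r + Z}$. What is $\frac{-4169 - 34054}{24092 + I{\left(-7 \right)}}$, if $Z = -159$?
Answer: $- \frac{6345018}{3999271} \approx -1.5865$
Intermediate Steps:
$I{\left(r \right)} = \frac{1}{-159 + r}$ ($I{\left(r \right)} = \frac{1}{r - 159} = \frac{1}{-159 + r}$)
$\frac{-4169 - 34054}{24092 + I{\left(-7 \right)}} = \frac{-4169 - 34054}{24092 + \frac{1}{-159 - 7}} = - \frac{38223}{24092 + \frac{1}{-166}} = - \frac{38223}{24092 - \frac{1}{166}} = - \frac{38223}{\frac{3999271}{166}} = \left(-38223\right) \frac{166}{3999271} = - \frac{6345018}{3999271}$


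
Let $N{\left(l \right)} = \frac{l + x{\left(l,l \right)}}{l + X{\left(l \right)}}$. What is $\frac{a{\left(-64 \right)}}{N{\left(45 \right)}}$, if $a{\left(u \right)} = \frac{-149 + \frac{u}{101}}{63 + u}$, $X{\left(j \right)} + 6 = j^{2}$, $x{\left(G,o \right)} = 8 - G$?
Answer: $\frac{3899154}{101} \approx 38606.0$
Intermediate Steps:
$X{\left(j \right)} = -6 + j^{2}$
$N{\left(l \right)} = \frac{8}{-6 + l + l^{2}}$ ($N{\left(l \right)} = \frac{l - \left(-8 + l\right)}{l + \left(-6 + l^{2}\right)} = \frac{8}{-6 + l + l^{2}}$)
$a{\left(u \right)} = \frac{-149 + \frac{u}{101}}{63 + u}$ ($a{\left(u \right)} = \frac{-149 + u \frac{1}{101}}{63 + u} = \frac{-149 + \frac{u}{101}}{63 + u}$)
$\frac{a{\left(-64 \right)}}{N{\left(45 \right)}} = \frac{\frac{1}{101} \frac{1}{63 - 64} \left(-15049 - 64\right)}{8 \frac{1}{-6 + 45 + 45^{2}}} = \frac{\frac{1}{101} \frac{1}{-1} \left(-15113\right)}{8 \frac{1}{-6 + 45 + 2025}} = \frac{\frac{1}{101} \left(-1\right) \left(-15113\right)}{8 \cdot \frac{1}{2064}} = \frac{15113}{101 \cdot 8 \cdot \frac{1}{2064}} = \frac{15113 \frac{1}{\frac{1}{258}}}{101} = \frac{15113}{101} \cdot 258 = \frac{3899154}{101}$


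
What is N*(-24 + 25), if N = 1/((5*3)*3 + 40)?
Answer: 1/85 ≈ 0.011765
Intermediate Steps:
N = 1/85 (N = 1/(15*3 + 40) = 1/(45 + 40) = 1/85 ≈ 0.011765)
N*(-24 + 25) = (-24 + 25)/85 = (1/85)*1 = 1/85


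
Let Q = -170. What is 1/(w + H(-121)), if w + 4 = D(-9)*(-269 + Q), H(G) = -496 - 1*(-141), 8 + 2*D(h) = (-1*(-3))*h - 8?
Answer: 2/18159 ≈ 0.00011014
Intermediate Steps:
D(h) = -8 + 3*h/2 (D(h) = -4 + ((-1*(-3))*h - 8)/2 = -4 + (3*h - 8)/2 = -4 + (-8 + 3*h)/2 = -4 + (-4 + 3*h/2) = -8 + 3*h/2)
H(G) = -355 (H(G) = -496 + 141 = -355)
w = 18869/2 (w = -4 + (-8 + (3/2)*(-9))*(-269 - 170) = -4 + (-8 - 27/2)*(-439) = -4 - 43/2*(-439) = -4 + 18877/2 = 18869/2 ≈ 9434.5)
1/(w + H(-121)) = 1/(18869/2 - 355) = 1/(18159/2) = 2/18159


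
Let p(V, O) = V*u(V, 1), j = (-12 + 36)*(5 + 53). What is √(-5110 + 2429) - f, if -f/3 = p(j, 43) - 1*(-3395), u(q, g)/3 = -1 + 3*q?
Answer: 52314585 + I*√2681 ≈ 5.2315e+7 + 51.778*I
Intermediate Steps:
u(q, g) = -3 + 9*q (u(q, g) = 3*(-1 + 3*q) = -3 + 9*q)
j = 1392 (j = 24*58 = 1392)
p(V, O) = V*(-3 + 9*V)
f = -52314585 (f = -3*(3*1392*(-1 + 3*1392) - 1*(-3395)) = -3*(3*1392*(-1 + 4176) + 3395) = -3*(3*1392*4175 + 3395) = -3*(17434800 + 3395) = -3*17438195 = -52314585)
√(-5110 + 2429) - f = √(-5110 + 2429) - 1*(-52314585) = √(-2681) + 52314585 = I*√2681 + 52314585 = 52314585 + I*√2681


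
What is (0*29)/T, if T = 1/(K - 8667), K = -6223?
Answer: 0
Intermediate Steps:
T = -1/14890 (T = 1/(-6223 - 8667) = 1/(-14890) = -1/14890 ≈ -6.7159e-5)
(0*29)/T = (0*29)/(-1/14890) = 0*(-14890) = 0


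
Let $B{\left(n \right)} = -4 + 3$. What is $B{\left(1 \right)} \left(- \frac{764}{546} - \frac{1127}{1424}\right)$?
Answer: $\frac{851639}{388752} \approx 2.1907$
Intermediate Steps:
$B{\left(n \right)} = -1$
$B{\left(1 \right)} \left(- \frac{764}{546} - \frac{1127}{1424}\right) = - (- \frac{764}{546} - \frac{1127}{1424}) = - (\left(-764\right) \frac{1}{546} - \frac{1127}{1424}) = - (- \frac{382}{273} - \frac{1127}{1424}) = \left(-1\right) \left(- \frac{851639}{388752}\right) = \frac{851639}{388752}$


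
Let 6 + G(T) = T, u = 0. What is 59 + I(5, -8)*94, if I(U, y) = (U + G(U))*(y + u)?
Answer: -2949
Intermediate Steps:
G(T) = -6 + T
I(U, y) = y*(-6 + 2*U) (I(U, y) = (U + (-6 + U))*(y + 0) = (-6 + 2*U)*y = y*(-6 + 2*U))
59 + I(5, -8)*94 = 59 + (2*(-8)*(-3 + 5))*94 = 59 + (2*(-8)*2)*94 = 59 - 32*94 = 59 - 3008 = -2949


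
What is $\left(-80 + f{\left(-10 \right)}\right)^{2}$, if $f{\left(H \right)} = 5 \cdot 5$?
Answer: $3025$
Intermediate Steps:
$f{\left(H \right)} = 25$
$\left(-80 + f{\left(-10 \right)}\right)^{2} = \left(-80 + 25\right)^{2} = \left(-55\right)^{2} = 3025$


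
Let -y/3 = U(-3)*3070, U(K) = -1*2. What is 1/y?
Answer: 1/18420 ≈ 5.4289e-5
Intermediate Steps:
U(K) = -2
y = 18420 (y = -(-6)*3070 = -3*(-6140) = 18420)
1/y = 1/18420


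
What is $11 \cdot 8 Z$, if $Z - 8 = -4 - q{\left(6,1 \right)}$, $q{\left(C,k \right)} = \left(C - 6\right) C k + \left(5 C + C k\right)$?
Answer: $-2816$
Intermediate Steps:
$q{\left(C,k \right)} = 5 C + C k + C k \left(-6 + C\right)$ ($q{\left(C,k \right)} = \left(C - 6\right) C k + \left(5 C + C k\right) = \left(-6 + C\right) C k + \left(5 C + C k\right) = C \left(-6 + C\right) k + \left(5 C + C k\right) = C k \left(-6 + C\right) + \left(5 C + C k\right) = 5 C + C k + C k \left(-6 + C\right)$)
$Z = -32$ ($Z = 8 - \left(4 + 6 \left(5 - 5 + 6 \cdot 1\right)\right) = 8 - \left(4 + 6 \left(5 - 5 + 6\right)\right) = 8 - \left(4 + 6 \cdot 6\right) = 8 - 40 = -32$)
$11 \cdot 8 Z = 11 \cdot 8 \left(-32\right) = 88 \left(-32\right) = -2816$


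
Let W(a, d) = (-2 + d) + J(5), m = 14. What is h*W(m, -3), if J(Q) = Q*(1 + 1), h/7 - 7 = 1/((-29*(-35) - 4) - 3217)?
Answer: 540435/2206 ≈ 244.98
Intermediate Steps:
h = 108087/2206 (h = 49 + 7/((-29*(-35) - 4) - 3217) = 49 + 7/((1015 - 4) - 3217) = 49 + 7/(1011 - 3217) = 49 + 7/(-2206) = 49 + 7*(-1/2206) = 49 - 7/2206 = 108087/2206 ≈ 48.997)
J(Q) = 2*Q (J(Q) = Q*2 = 2*Q)
W(a, d) = 8 + d (W(a, d) = (-2 + d) + 2*5 = (-2 + d) + 10 = 8 + d)
h*W(m, -3) = 108087*(8 - 3)/2206 = (108087/2206)*5 = 540435/2206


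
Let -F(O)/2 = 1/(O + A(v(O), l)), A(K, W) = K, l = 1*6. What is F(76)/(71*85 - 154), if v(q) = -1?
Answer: -2/441075 ≈ -4.5344e-6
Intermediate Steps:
l = 6
F(O) = -2/(-1 + O) (F(O) = -2/(O - 1) = -2/(-1 + O))
F(76)/(71*85 - 154) = (-2/(-1 + 76))/(71*85 - 154) = (-2/75)/(6035 - 154) = -2*1/75/5881 = -2/75*1/5881 = -2/441075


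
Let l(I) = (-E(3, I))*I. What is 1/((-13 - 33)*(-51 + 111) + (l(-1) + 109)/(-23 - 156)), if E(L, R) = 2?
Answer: -179/494151 ≈ -0.00036224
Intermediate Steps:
l(I) = -2*I (l(I) = (-2)*I = (-1*2)*I = -2*I)
1/((-13 - 33)*(-51 + 111) + (l(-1) + 109)/(-23 - 156)) = 1/((-13 - 33)*(-51 + 111) + (-2*(-1) + 109)/(-23 - 156)) = 1/(-46*60 + (2 + 109)/(-179)) = 1/(-2760 + 111*(-1/179)) = 1/(-2760 - 111/179) = 1/(-494151/179) = -179/494151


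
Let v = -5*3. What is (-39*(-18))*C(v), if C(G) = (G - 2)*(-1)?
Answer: 11934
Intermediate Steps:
v = -15
C(G) = 2 - G (C(G) = (-2 + G)*(-1) = 2 - G)
(-39*(-18))*C(v) = (-39*(-18))*(2 - 1*(-15)) = 702*(2 + 15) = 702*17 = 11934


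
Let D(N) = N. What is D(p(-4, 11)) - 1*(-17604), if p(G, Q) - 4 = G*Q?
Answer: 17564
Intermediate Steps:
p(G, Q) = 4 + G*Q
D(p(-4, 11)) - 1*(-17604) = (4 - 4*11) - 1*(-17604) = (4 - 44) + 17604 = -40 + 17604 = 17564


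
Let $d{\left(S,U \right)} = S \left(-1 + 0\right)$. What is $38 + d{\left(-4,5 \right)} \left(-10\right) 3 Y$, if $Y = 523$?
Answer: $-62722$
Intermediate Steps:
$d{\left(S,U \right)} = - S$ ($d{\left(S,U \right)} = S \left(-1\right) = - S$)
$38 + d{\left(-4,5 \right)} \left(-10\right) 3 Y = 38 + \left(-1\right) \left(-4\right) \left(-10\right) 3 \cdot 523 = 38 + 4 \left(-10\right) 3 \cdot 523 = 38 + \left(-40\right) 3 \cdot 523 = 38 - 62760 = -62722$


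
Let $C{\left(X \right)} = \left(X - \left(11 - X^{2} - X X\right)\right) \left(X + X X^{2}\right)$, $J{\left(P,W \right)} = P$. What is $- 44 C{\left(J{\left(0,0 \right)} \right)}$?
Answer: $0$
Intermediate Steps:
$C{\left(X \right)} = \left(X + X^{3}\right) \left(-11 + X + 2 X^{2}\right)$ ($C{\left(X \right)} = \left(X + \left(\left(X^{2} + X^{2}\right) - 11\right)\right) \left(X + X^{3}\right) = \left(X + \left(2 X^{2} - 11\right)\right) \left(X + X^{3}\right) = \left(X + \left(-11 + 2 X^{2}\right)\right) \left(X + X^{3}\right) = \left(-11 + X + 2 X^{2}\right) \left(X + X^{3}\right) = \left(X + X^{3}\right) \left(-11 + X + 2 X^{2}\right)$)
$- 44 C{\left(J{\left(0,0 \right)} \right)} = - 44 \cdot 0 \left(-11 + 0 + 0^{3} - 9 \cdot 0^{2} + 2 \cdot 0^{4}\right) = - 44 \cdot 0 \left(-11 + 0 + 0 - 0 + 2 \cdot 0\right) = - 44 \cdot 0 \left(-11 + 0 + 0 + 0 + 0\right) = - 44 \cdot 0 \left(-11\right) = \left(-44\right) 0 = 0$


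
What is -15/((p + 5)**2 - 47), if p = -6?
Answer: 15/46 ≈ 0.32609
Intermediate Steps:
-15/((p + 5)**2 - 47) = -15/((-6 + 5)**2 - 47) = -15/((-1)**2 - 47) = -15/(1 - 47) = -15/(-46) = -15*(-1/46) = 15/46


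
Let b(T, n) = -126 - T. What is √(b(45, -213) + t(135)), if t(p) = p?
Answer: 6*I ≈ 6.0*I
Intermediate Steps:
√(b(45, -213) + t(135)) = √((-126 - 1*45) + 135) = √((-126 - 45) + 135) = √(-171 + 135) = √(-36) = 6*I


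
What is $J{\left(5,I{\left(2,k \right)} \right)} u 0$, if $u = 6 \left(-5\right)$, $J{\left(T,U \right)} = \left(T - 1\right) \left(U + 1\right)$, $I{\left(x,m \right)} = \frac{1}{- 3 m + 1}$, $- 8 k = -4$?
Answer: $0$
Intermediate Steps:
$k = \frac{1}{2}$ ($k = \left(- \frac{1}{8}\right) \left(-4\right) = \frac{1}{2} \approx 0.5$)
$I{\left(x,m \right)} = \frac{1}{1 - 3 m}$
$J{\left(T,U \right)} = \left(1 + U\right) \left(-1 + T\right)$ ($J{\left(T,U \right)} = \left(-1 + T\right) \left(1 + U\right) = \left(1 + U\right) \left(-1 + T\right)$)
$u = -30$
$J{\left(5,I{\left(2,k \right)} \right)} u 0 = \left(-1 + 5 - - \frac{1}{-1 + 3 \cdot \frac{1}{2}} + 5 \left(- \frac{1}{-1 + 3 \cdot \frac{1}{2}}\right)\right) \left(-30\right) 0 = \left(-1 + 5 - - \frac{1}{-1 + \frac{3}{2}} + 5 \left(- \frac{1}{-1 + \frac{3}{2}}\right)\right) \left(-30\right) 0 = \left(-1 + 5 - - \frac{1}{\frac{1}{2}} + 5 \left(- \frac{1}{\frac{1}{2}}\right)\right) \left(-30\right) 0 = \left(-1 + 5 - \left(-1\right) 2 + 5 \left(\left(-1\right) 2\right)\right) \left(-30\right) 0 = \left(-1 + 5 - -2 + 5 \left(-2\right)\right) \left(-30\right) 0 = \left(-1 + 5 + 2 - 10\right) \left(-30\right) 0 = \left(-4\right) \left(-30\right) 0 = 120 \cdot 0 = 0$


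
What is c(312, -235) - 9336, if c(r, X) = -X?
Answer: -9101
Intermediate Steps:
c(312, -235) - 9336 = -1*(-235) - 9336 = 235 - 9336 = -9101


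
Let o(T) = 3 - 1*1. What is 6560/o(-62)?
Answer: 3280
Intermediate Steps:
o(T) = 2 (o(T) = 3 - 1 = 2)
6560/o(-62) = 6560/2 = 6560*(1/2) = 3280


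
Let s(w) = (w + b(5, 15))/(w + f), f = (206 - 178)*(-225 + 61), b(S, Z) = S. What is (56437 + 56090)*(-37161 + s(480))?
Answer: -17194858938459/4112 ≈ -4.1816e+9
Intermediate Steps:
f = -4592 (f = 28*(-164) = -4592)
s(w) = (5 + w)/(-4592 + w) (s(w) = (w + 5)/(w - 4592) = (5 + w)/(-4592 + w))
(56437 + 56090)*(-37161 + s(480)) = (56437 + 56090)*(-37161 + (5 + 480)/(-4592 + 480)) = 112527*(-37161 + 485/(-4112)) = 112527*(-37161 - 1/4112*485) = 112527*(-37161 - 485/4112) = 112527*(-152806517/4112) = -17194858938459/4112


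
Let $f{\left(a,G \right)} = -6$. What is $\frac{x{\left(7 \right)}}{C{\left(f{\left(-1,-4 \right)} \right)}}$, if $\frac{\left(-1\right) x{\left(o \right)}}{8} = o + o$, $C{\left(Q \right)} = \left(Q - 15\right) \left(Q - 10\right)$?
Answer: $- \frac{1}{3} \approx -0.33333$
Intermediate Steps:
$C{\left(Q \right)} = \left(-15 + Q\right) \left(-10 + Q\right)$
$x{\left(o \right)} = - 16 o$ ($x{\left(o \right)} = - 8 \left(o + o\right) = - 8 \cdot 2 o = - 16 o$)
$\frac{x{\left(7 \right)}}{C{\left(f{\left(-1,-4 \right)} \right)}} = \frac{\left(-16\right) 7}{150 + \left(-6\right)^{2} - -150} = - \frac{112}{150 + 36 + 150} = - \frac{112}{336} = \left(-112\right) \frac{1}{336} = - \frac{1}{3}$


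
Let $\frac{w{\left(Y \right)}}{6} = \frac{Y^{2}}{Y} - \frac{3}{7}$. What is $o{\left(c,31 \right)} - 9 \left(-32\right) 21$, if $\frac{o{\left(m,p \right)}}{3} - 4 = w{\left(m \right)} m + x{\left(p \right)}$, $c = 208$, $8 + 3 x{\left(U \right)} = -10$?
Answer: $\frac{5482326}{7} \approx 7.8319 \cdot 10^{5}$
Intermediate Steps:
$x{\left(U \right)} = -6$ ($x{\left(U \right)} = - \frac{8}{3} + \frac{1}{3} \left(-10\right) = - \frac{8}{3} - \frac{10}{3} = -6$)
$w{\left(Y \right)} = - \frac{18}{7} + 6 Y$ ($w{\left(Y \right)} = 6 \left(\frac{Y^{2}}{Y} - \frac{3}{7}\right) = 6 \left(Y - \frac{3}{7}\right) = 6 \left(- \frac{3}{7} + Y\right) = - \frac{18}{7} + 6 Y$)
$o{\left(m,p \right)} = -6 + 3 m \left(- \frac{18}{7} + 6 m\right)$ ($o{\left(m,p \right)} = 12 + 3 \left(\left(- \frac{18}{7} + 6 m\right) m - 6\right) = 12 + 3 \left(m \left(- \frac{18}{7} + 6 m\right) - 6\right) = 12 + 3 \left(-6 + m \left(- \frac{18}{7} + 6 m\right)\right) = 12 + \left(-18 + 3 m \left(- \frac{18}{7} + 6 m\right)\right) = -6 + 3 m \left(- \frac{18}{7} + 6 m\right)$)
$o{\left(c,31 \right)} - 9 \left(-32\right) 21 = \left(-6 + \frac{18}{7} \cdot 208 \left(-3 + 7 \cdot 208\right)\right) - 9 \left(-32\right) 21 = \left(-6 + \frac{18}{7} \cdot 208 \left(-3 + 1456\right)\right) - \left(-288\right) 21 = \left(-6 + \frac{18}{7} \cdot 208 \cdot 1453\right) - -6048 = \left(-6 + \frac{5440032}{7}\right) + 6048 = \frac{5439990}{7} + 6048 = \frac{5482326}{7}$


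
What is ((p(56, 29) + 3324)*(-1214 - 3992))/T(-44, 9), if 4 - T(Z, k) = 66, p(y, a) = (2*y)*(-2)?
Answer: 260300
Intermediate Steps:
p(y, a) = -4*y
T(Z, k) = -62 (T(Z, k) = 4 - 1*66 = 4 - 66 = -62)
((p(56, 29) + 3324)*(-1214 - 3992))/T(-44, 9) = ((-4*56 + 3324)*(-1214 - 3992))/(-62) = ((-224 + 3324)*(-5206))*(-1/62) = (3100*(-5206))*(-1/62) = -16138600*(-1/62) = 260300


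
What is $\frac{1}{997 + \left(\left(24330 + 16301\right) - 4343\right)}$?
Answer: $\frac{1}{37285} \approx 2.682 \cdot 10^{-5}$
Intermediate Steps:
$\frac{1}{997 + \left(\left(24330 + 16301\right) - 4343\right)} = \frac{1}{997 + \left(40631 - 4343\right)} = \frac{1}{997 + 36288} = \frac{1}{37285}$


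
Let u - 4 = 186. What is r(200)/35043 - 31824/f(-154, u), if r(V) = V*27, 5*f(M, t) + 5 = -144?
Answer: 1858948920/1740469 ≈ 1068.1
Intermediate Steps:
u = 190 (u = 4 + 186 = 190)
f(M, t) = -149/5 (f(M, t) = -1 + (1/5)*(-144) = -1 - 144/5 = -149/5)
r(V) = 27*V
r(200)/35043 - 31824/f(-154, u) = (27*200)/35043 - 31824/(-149/5) = 5400*(1/35043) - 31824*(-5/149) = 1800/11681 + 159120/149 = 1858948920/1740469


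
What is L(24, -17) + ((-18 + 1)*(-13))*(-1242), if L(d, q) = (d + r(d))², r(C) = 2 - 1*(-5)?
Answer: -273521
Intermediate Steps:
r(C) = 7 (r(C) = 2 + 5 = 7)
L(d, q) = (7 + d)² (L(d, q) = (d + 7)² = (7 + d)²)
L(24, -17) + ((-18 + 1)*(-13))*(-1242) = (7 + 24)² + ((-18 + 1)*(-13))*(-1242) = 31² - 17*(-13)*(-1242) = 961 + 221*(-1242) = 961 - 274482 = -273521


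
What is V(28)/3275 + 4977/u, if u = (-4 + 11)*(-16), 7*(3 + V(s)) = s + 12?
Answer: -16299371/366800 ≈ -44.437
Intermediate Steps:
V(s) = -9/7 + s/7 (V(s) = -3 + (s + 12)/7 = -3 + (12 + s)/7 = -3 + (12/7 + s/7) = -9/7 + s/7)
u = -112 (u = 7*(-16) = -112)
V(28)/3275 + 4977/u = (-9/7 + (1/7)*28)/3275 + 4977/(-112) = (-9/7 + 4)*(1/3275) + 4977*(-1/112) = (19/7)*(1/3275) - 711/16 = 19/22925 - 711/16 = -16299371/366800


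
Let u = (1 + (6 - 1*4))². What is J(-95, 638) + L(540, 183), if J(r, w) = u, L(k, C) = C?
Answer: 192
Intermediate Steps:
u = 9 (u = (1 + (6 - 4))² = (1 + 2)² = 3² = 9)
J(r, w) = 9
J(-95, 638) + L(540, 183) = 9 + 183 = 192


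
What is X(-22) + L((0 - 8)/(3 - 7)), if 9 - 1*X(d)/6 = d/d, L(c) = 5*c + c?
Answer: 60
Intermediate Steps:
L(c) = 6*c
X(d) = 48 (X(d) = 54 - 6*d/d = 54 - 6*1 = 54 - 6 = 48)
X(-22) + L((0 - 8)/(3 - 7)) = 48 + 6*((0 - 8)/(3 - 7)) = 48 + 6*(-8/(-4)) = 48 + 6*(-8*(-¼)) = 48 + 6*2 = 48 + 12 = 60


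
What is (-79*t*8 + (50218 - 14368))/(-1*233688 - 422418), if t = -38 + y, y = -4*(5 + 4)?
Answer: -41309/328053 ≈ -0.12592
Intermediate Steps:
y = -36 (y = -4*9 = -36)
t = -74 (t = -38 - 36 = -74)
(-79*t*8 + (50218 - 14368))/(-1*233688 - 422418) = (-79*(-74)*8 + (50218 - 14368))/(-1*233688 - 422418) = (5846*8 + 35850)/(-233688 - 422418) = (46768 + 35850)/(-656106) = 82618*(-1/656106) = -41309/328053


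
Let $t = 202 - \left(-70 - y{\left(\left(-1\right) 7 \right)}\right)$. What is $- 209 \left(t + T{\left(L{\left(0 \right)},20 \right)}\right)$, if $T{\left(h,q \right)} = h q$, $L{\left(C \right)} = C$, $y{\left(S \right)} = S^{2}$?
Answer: $-67089$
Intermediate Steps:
$t = 321$ ($t = 202 - \left(-70 - \left(\left(-1\right) 7\right)^{2}\right) = 202 - \left(-70 - \left(-7\right)^{2}\right) = 202 - \left(-70 - 49\right) = 202 - -119 = 202 + 119 = 321$)
$- 209 \left(t + T{\left(L{\left(0 \right)},20 \right)}\right) = - 209 \left(321 + 0 \cdot 20\right) = - 209 \left(321 + 0\right) = \left(-209\right) 321 = -67089$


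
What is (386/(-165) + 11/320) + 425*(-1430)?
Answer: -6417864341/10560 ≈ -6.0775e+5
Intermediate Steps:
(386/(-165) + 11/320) + 425*(-1430) = (386*(-1/165) + 11*(1/320)) - 607750 = (-386/165 + 11/320) - 607750 = -24341/10560 - 607750 = -6417864341/10560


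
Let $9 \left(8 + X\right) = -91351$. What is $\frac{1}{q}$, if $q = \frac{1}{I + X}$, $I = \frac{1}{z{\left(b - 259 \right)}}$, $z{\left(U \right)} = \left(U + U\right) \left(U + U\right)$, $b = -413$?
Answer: $- \frac{6116320597}{602112} \approx -10158.0$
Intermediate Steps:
$z{\left(U \right)} = 4 U^{2}$ ($z{\left(U \right)} = 2 U 2 U = 4 U^{2}$)
$X = - \frac{91423}{9}$ ($X = -8 + \frac{1}{9} \left(-91351\right) = -8 - \frac{91351}{9} = - \frac{91423}{9} \approx -10158.0$)
$I = \frac{1}{1806336}$ ($I = \frac{1}{4 \left(-413 - 259\right)^{2}} = \frac{1}{4 \left(-672\right)^{2}} = \frac{1}{4 \cdot 451584} = \frac{1}{1806336} \approx 5.5361 \cdot 10^{-7}$)
$q = - \frac{602112}{6116320597}$ ($q = \frac{1}{\frac{1}{1806336} - \frac{91423}{9}} = \frac{1}{- \frac{6116320597}{602112}} = - \frac{602112}{6116320597} \approx -9.8443 \cdot 10^{-5}$)
$\frac{1}{q} = \frac{1}{- \frac{602112}{6116320597}} = - \frac{6116320597}{602112}$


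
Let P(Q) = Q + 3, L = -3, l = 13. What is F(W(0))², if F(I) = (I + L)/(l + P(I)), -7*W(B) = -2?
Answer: 1/36 ≈ 0.027778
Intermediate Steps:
P(Q) = 3 + Q
W(B) = 2/7 (W(B) = -⅐*(-2) = 2/7)
F(I) = (-3 + I)/(16 + I) (F(I) = (I - 3)/(13 + (3 + I)) = (-3 + I)/(16 + I))
F(W(0))² = ((-3 + 2/7)/(16 + 2/7))² = (-19/7/(114/7))² = ((7/114)*(-19/7))² = (-⅙)² = 1/36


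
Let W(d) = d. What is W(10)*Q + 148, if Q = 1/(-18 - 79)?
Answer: 14346/97 ≈ 147.90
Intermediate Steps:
Q = -1/97 (Q = 1/(-97) = -1/97 ≈ -0.010309)
W(10)*Q + 148 = 10*(-1/97) + 148 = -10/97 + 148 = 14346/97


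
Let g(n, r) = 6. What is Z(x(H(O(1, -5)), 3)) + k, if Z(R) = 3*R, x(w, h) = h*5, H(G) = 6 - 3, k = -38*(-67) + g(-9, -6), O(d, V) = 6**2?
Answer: 2597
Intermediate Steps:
O(d, V) = 36
k = 2552 (k = -38*(-67) + 6 = 2546 + 6 = 2552)
H(G) = 3
x(w, h) = 5*h
Z(x(H(O(1, -5)), 3)) + k = 3*(5*3) + 2552 = 3*15 + 2552 = 45 + 2552 = 2597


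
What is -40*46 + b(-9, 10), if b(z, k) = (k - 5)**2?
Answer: -1815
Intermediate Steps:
b(z, k) = (-5 + k)**2
-40*46 + b(-9, 10) = -40*46 + (-5 + 10)**2 = -1840 + 5**2 = -1840 + 25 = -1815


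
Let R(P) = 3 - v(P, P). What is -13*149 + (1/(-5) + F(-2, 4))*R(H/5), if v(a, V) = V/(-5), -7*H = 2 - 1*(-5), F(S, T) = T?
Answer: -240719/125 ≈ -1925.8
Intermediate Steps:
H = -1 (H = -(2 - 1*(-5))/7 = -(2 + 5)/7 = -1/7*7 = -1)
v(a, V) = -V/5 (v(a, V) = V*(-1/5) = -V/5)
R(P) = 3 + P/5 (R(P) = 3 - (-1)*P/5 = 3 + P/5)
-13*149 + (1/(-5) + F(-2, 4))*R(H/5) = -13*149 + (1/(-5) + 4)*(3 + (-1/5)/5) = -1937 + (-1/5 + 4)*(3 + (-1*1/5)/5) = -1937 + 19*(3 + (1/5)*(-1/5))/5 = -1937 + 19*(3 - 1/25)/5 = -1937 + (19/5)*(74/25) = -1937 + 1406/125 = -240719/125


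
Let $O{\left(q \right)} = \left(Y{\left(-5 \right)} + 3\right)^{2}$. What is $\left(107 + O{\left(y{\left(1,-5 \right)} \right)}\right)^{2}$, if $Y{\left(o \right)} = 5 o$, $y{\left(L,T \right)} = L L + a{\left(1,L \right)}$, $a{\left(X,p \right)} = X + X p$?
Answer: $349281$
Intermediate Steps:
$y{\left(L,T \right)} = 1 + L + L^{2}$ ($y{\left(L,T \right)} = L L + 1 \left(1 + L\right) = L^{2} + \left(1 + L\right) = 1 + L + L^{2}$)
$O{\left(q \right)} = 484$ ($O{\left(q \right)} = \left(5 \left(-5\right) + 3\right)^{2} = \left(-25 + 3\right)^{2} = \left(-22\right)^{2} = 484$)
$\left(107 + O{\left(y{\left(1,-5 \right)} \right)}\right)^{2} = \left(107 + 484\right)^{2} = 591^{2} = 349281$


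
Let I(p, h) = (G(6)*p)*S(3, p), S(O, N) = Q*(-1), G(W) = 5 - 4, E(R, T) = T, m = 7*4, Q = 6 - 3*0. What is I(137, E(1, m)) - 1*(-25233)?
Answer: 24411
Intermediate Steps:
Q = 6 (Q = 6 + 0 = 6)
m = 28
G(W) = 1
S(O, N) = -6 (S(O, N) = 6*(-1) = -6)
I(p, h) = -6*p (I(p, h) = (1*p)*(-6) = p*(-6) = -6*p)
I(137, E(1, m)) - 1*(-25233) = -6*137 - 1*(-25233) = -822 + 25233 = 24411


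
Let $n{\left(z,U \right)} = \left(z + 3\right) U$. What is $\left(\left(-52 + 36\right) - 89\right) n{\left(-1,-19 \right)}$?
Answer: $3990$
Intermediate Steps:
$n{\left(z,U \right)} = U \left(3 + z\right)$ ($n{\left(z,U \right)} = \left(3 + z\right) U = U \left(3 + z\right)$)
$\left(\left(-52 + 36\right) - 89\right) n{\left(-1,-19 \right)} = \left(\left(-52 + 36\right) - 89\right) \left(- 19 \left(3 - 1\right)\right) = \left(-16 - 89\right) \left(\left(-19\right) 2\right) = \left(-105\right) \left(-38\right) = 3990$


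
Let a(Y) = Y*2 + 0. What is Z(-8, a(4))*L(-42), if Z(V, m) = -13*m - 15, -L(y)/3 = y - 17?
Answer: -21063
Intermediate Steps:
L(y) = 51 - 3*y (L(y) = -3*(y - 17) = -3*(-17 + y) = 51 - 3*y)
a(Y) = 2*Y (a(Y) = 2*Y + 0 = 2*Y)
Z(V, m) = -15 - 13*m
Z(-8, a(4))*L(-42) = (-15 - 26*4)*(51 - 3*(-42)) = (-15 - 13*8)*(51 + 126) = (-15 - 104)*177 = -119*177 = -21063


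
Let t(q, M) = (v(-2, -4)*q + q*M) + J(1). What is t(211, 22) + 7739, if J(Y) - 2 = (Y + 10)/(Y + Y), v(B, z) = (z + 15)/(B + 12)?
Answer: 63103/5 ≈ 12621.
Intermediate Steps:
v(B, z) = (15 + z)/(12 + B)
J(Y) = 2 + (10 + Y)/(2*Y) (J(Y) = 2 + (Y + 10)/(Y + Y) = 2 + (10 + Y)/((2*Y)) = 2 + (10 + Y)*(1/(2*Y)) = 2 + (10 + Y)/(2*Y))
t(q, M) = 15/2 + 11*q/10 + M*q (t(q, M) = (((15 - 4)/(12 - 2))*q + q*M) + (5/2 + 5/1) = ((11/10)*q + M*q) + (5/2 + 5*1) = (((⅒)*11)*q + M*q) + (5/2 + 5) = (11*q/10 + M*q) + 15/2 = 15/2 + 11*q/10 + M*q)
t(211, 22) + 7739 = (15/2 + (11/10)*211 + 22*211) + 7739 = (15/2 + 2321/10 + 4642) + 7739 = 24408/5 + 7739 = 63103/5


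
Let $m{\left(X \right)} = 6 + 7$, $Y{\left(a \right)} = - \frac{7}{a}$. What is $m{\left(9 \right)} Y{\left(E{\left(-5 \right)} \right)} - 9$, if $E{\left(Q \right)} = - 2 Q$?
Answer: $- \frac{181}{10} \approx -18.1$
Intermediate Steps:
$m{\left(X \right)} = 13$
$m{\left(9 \right)} Y{\left(E{\left(-5 \right)} \right)} - 9 = 13 \left(- \frac{7}{\left(-2\right) \left(-5\right)}\right) - 9 = 13 \left(- \frac{7}{10}\right) - 9 = - \frac{91}{10} - 9 = - \frac{181}{10}$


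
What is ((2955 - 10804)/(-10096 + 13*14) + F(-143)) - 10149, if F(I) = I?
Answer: -102027039/9914 ≈ -10291.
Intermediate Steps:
((2955 - 10804)/(-10096 + 13*14) + F(-143)) - 10149 = ((2955 - 10804)/(-10096 + 13*14) - 143) - 10149 = (-7849/(-10096 + 182) - 143) - 10149 = (-7849/(-9914) - 143) - 10149 = (-7849*(-1/9914) - 143) - 10149 = (7849/9914 - 143) - 10149 = -1409853/9914 - 10149 = -102027039/9914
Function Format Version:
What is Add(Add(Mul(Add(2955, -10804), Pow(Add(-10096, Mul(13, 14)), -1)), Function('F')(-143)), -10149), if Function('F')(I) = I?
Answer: Rational(-102027039, 9914) ≈ -10291.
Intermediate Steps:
Add(Add(Mul(Add(2955, -10804), Pow(Add(-10096, Mul(13, 14)), -1)), Function('F')(-143)), -10149) = Add(Add(Mul(Add(2955, -10804), Pow(Add(-10096, Mul(13, 14)), -1)), -143), -10149) = Add(Add(Mul(-7849, Pow(Add(-10096, 182), -1)), -143), -10149) = Add(Add(Mul(-7849, Pow(-9914, -1)), -143), -10149) = Add(Add(Mul(-7849, Rational(-1, 9914)), -143), -10149) = Add(Add(Rational(7849, 9914), -143), -10149) = Add(Rational(-1409853, 9914), -10149) = Rational(-102027039, 9914)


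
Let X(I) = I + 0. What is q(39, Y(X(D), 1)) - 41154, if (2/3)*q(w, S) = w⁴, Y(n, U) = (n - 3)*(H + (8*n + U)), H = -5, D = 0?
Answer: 6858015/2 ≈ 3.4290e+6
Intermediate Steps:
X(I) = I
Y(n, U) = (-3 + n)*(-5 + U + 8*n) (Y(n, U) = (n - 3)*(-5 + (8*n + U)) = (-3 + n)*(-5 + (U + 8*n)) = (-3 + n)*(-5 + U + 8*n))
q(w, S) = 3*w⁴/2
q(39, Y(X(D), 1)) - 41154 = (3/2)*39⁴ - 41154 = (3/2)*2313441 - 41154 = 6940323/2 - 41154 = 6858015/2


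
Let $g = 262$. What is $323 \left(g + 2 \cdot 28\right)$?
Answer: $102714$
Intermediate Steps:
$323 \left(g + 2 \cdot 28\right) = 323 \left(262 + 2 \cdot 28\right) = 323 \left(262 + 56\right) = 323 \cdot 318 = 102714$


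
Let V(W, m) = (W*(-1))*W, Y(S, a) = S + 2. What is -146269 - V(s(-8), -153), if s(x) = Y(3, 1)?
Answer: -146244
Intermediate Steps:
Y(S, a) = 2 + S
s(x) = 5 (s(x) = 2 + 3 = 5)
V(W, m) = -W² (V(W, m) = (-W)*W = -W²)
-146269 - V(s(-8), -153) = -146269 - (-1)*5² = -146269 - (-1)*25 = -146269 - 1*(-25) = -146269 + 25 = -146244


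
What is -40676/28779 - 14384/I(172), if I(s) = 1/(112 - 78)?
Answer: -14074583300/28779 ≈ -4.8906e+5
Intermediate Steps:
I(s) = 1/34
-40676/28779 - 14384/I(172) = -40676/28779 - 14384/1/34 = -40676*1/28779 - 14384*34 = -40676/28779 - 489056 = -14074583300/28779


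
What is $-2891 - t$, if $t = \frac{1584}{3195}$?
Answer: $- \frac{1026481}{355} \approx -2891.5$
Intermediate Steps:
$t = \frac{176}{355}$ ($t = 1584 \cdot \frac{1}{3195} = \frac{176}{355} \approx 0.49577$)
$-2891 - t = -2891 - \frac{176}{355} = - \frac{1026481}{355}$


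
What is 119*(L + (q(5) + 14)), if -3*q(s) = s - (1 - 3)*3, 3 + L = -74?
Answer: -23800/3 ≈ -7933.3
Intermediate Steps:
L = -77 (L = -3 - 74 = -77)
q(s) = -2 - s/3 (q(s) = -(s - (1 - 3)*3)/3 = -(s - (-2)*3)/3 = -(s - 1*(-6))/3 = -(s + 6)/3 = -(6 + s)/3 = -2 - s/3)
119*(L + (q(5) + 14)) = 119*(-77 + ((-2 - ⅓*5) + 14)) = 119*(-77 + ((-2 - 5/3) + 14)) = 119*(-77 + (-11/3 + 14)) = 119*(-77 + 31/3) = 119*(-200/3) = -23800/3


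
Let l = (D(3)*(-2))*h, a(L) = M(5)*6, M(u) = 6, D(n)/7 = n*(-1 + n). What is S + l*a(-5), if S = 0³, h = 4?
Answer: -12096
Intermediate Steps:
D(n) = 7*n*(-1 + n) (D(n) = 7*(n*(-1 + n)) = 7*n*(-1 + n))
a(L) = 36 (a(L) = 6*6 = 36)
S = 0
l = -336 (l = ((7*3*(-1 + 3))*(-2))*4 = ((7*3*2)*(-2))*4 = (42*(-2))*4 = -84*4 = -336)
S + l*a(-5) = 0 - 336*36 = 0 - 12096 = -12096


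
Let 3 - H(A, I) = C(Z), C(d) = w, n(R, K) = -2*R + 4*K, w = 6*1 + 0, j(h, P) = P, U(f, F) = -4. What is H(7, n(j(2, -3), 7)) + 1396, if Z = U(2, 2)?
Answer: 1393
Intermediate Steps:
Z = -4
w = 6 (w = 6 + 0 = 6)
C(d) = 6
H(A, I) = -3 (H(A, I) = 3 - 1*6 = 3 - 6 = -3)
H(7, n(j(2, -3), 7)) + 1396 = -3 + 1396 = 1393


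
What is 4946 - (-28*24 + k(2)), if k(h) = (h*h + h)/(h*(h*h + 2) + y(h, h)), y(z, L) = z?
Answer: 39323/7 ≈ 5617.6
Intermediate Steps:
k(h) = (h + h²)/(h + h*(2 + h²)) (k(h) = (h*h + h)/(h*(h*h + 2) + h) = (h² + h)/(h*(h² + 2) + h) = (h + h²)/(h*(2 + h²) + h) = (h + h²)/(h + h*(2 + h²)))
4946 - (-28*24 + k(2)) = 4946 - (-28*24 + (1 + 2)/(3 + 2²)) = 4946 - (-672 + 3/(3 + 4)) = 4946 - (-672 + 3/7) = 4946 - 1*(-4701/7) = 4946 + 4701/7 = 39323/7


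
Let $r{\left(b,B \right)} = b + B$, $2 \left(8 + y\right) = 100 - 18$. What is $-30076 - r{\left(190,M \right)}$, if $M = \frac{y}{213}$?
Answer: $- \frac{2148897}{71} \approx -30266.0$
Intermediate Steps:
$y = 33$ ($y = -8 + \frac{100 - 18}{2} = -8 + \frac{1}{2} \cdot 82 = -8 + 41 = 33$)
$M = \frac{11}{71}$ ($M = \frac{33}{213} = 33 \cdot \frac{1}{213} = \frac{11}{71} \approx 0.15493$)
$r{\left(b,B \right)} = B + b$
$-30076 - r{\left(190,M \right)} = -30076 - \left(\frac{11}{71} + 190\right) = -30076 - \frac{13501}{71} = - \frac{2148897}{71}$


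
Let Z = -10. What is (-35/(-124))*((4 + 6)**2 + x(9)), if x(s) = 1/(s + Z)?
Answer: 3465/124 ≈ 27.944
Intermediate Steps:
x(s) = 1/(-10 + s) (x(s) = 1/(s - 10) = 1/(-10 + s))
(-35/(-124))*((4 + 6)**2 + x(9)) = (-35/(-124))*((4 + 6)**2 + 1/(-10 + 9)) = (-35*(-1/124))*(10**2 + 1/(-1)) = 35*(100 - 1)/124 = (35/124)*99 = 3465/124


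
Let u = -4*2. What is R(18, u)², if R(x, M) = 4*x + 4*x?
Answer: 20736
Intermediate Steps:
u = -8
R(x, M) = 8*x
R(18, u)² = (8*18)² = 144² = 20736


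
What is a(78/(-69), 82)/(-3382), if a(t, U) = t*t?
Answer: -338/894539 ≈ -0.00037785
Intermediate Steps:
a(t, U) = t²
a(78/(-69), 82)/(-3382) = (78/(-69))²/(-3382) = (78*(-1/69))²*(-1/3382) = (-26/23)²*(-1/3382) = (676/529)*(-1/3382) = -338/894539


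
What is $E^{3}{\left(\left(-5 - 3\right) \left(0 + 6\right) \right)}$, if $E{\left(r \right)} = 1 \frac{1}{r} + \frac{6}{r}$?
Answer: $- \frac{343}{110592} \approx -0.0031015$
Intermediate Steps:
$E{\left(r \right)} = \frac{7}{r}$ ($E{\left(r \right)} = \frac{1}{r} + \frac{6}{r} = \frac{7}{r}$)
$E^{3}{\left(\left(-5 - 3\right) \left(0 + 6\right) \right)} = \left(\frac{7}{\left(-5 - 3\right) \left(0 + 6\right)}\right)^{3} = \left(\frac{7}{\left(-8\right) 6}\right)^{3} = \left(\frac{7}{-48}\right)^{3} = \left(7 \left(- \frac{1}{48}\right)\right)^{3} = \left(- \frac{7}{48}\right)^{3} = - \frac{343}{110592}$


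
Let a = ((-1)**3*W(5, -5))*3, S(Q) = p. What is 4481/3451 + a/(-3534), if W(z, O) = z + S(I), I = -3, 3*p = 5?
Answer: 7952437/6097917 ≈ 1.3041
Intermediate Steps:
p = 5/3 (p = (1/3)*5 = 5/3 ≈ 1.6667)
S(Q) = 5/3
W(z, O) = 5/3 + z (W(z, O) = z + 5/3 = 5/3 + z)
a = -20 (a = ((-1)**3*(5/3 + 5))*3 = -1*20/3*3 = -20/3*3 = -20)
4481/3451 + a/(-3534) = 4481/3451 - 20/(-3534) = 4481*(1/3451) - 20*(-1/3534) = 4481/3451 + 10/1767 = 7952437/6097917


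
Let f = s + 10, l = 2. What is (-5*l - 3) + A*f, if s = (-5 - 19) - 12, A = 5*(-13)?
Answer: 1677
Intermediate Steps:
A = -65
s = -36 (s = -24 - 12 = -36)
f = -26 (f = -36 + 10 = -26)
(-5*l - 3) + A*f = (-5*2 - 3) - 65*(-26) = (-10 - 3) + 1690 = -13 + 1690 = 1677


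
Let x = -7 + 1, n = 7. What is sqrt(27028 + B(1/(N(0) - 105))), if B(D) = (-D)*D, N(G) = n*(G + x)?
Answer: sqrt(584048051)/147 ≈ 164.40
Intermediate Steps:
x = -6
N(G) = -42 + 7*G (N(G) = 7*(G - 6) = 7*(-6 + G) = -42 + 7*G)
B(D) = -D**2
sqrt(27028 + B(1/(N(0) - 105))) = sqrt(27028 - (1/((-42 + 7*0) - 105))**2) = sqrt(27028 - (1/((-42 + 0) - 105))**2) = sqrt(27028 - (1/(-42 - 105))**2) = sqrt(27028 - (1/(-147))**2) = sqrt(27028 - (-1/147)**2) = sqrt(27028 - 1*1/21609) = sqrt(27028 - 1/21609) = sqrt(584048051/21609) = sqrt(584048051)/147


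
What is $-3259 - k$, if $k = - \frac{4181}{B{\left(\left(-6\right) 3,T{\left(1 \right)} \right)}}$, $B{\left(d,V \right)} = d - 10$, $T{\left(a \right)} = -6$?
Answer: $- \frac{95433}{28} \approx -3408.3$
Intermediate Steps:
$B{\left(d,V \right)} = -10 + d$
$k = \frac{4181}{28}$ ($k = - \frac{4181}{-10 - 18} = - \frac{4181}{-28} = \left(-4181\right) \left(- \frac{1}{28}\right) = \frac{4181}{28} \approx 149.32$)
$-3259 - k = -3259 - \frac{4181}{28} = - \frac{95433}{28}$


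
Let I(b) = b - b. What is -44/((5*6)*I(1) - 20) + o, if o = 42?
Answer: 221/5 ≈ 44.200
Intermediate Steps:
I(b) = 0
-44/((5*6)*I(1) - 20) + o = -44/((5*6)*0 - 20) + 42 = -44/(30*0 - 20) + 42 = -44/(0 - 20) + 42 = -44/(-20) + 42 = -44*(-1/20) + 42 = 11/5 + 42 = 221/5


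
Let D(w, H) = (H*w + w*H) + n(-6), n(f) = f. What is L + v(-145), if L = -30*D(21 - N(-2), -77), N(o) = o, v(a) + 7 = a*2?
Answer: 106143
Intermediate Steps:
v(a) = -7 + 2*a (v(a) = -7 + a*2 = -7 + 2*a)
D(w, H) = -6 + 2*H*w (D(w, H) = (H*w + w*H) - 6 = (H*w + H*w) - 6 = 2*H*w - 6 = -6 + 2*H*w)
L = 106440 (L = -30*(-6 + 2*(-77)*(21 - 1*(-2))) = -30*(-6 + 2*(-77)*(21 + 2)) = -30*(-6 + 2*(-77)*23) = -30*(-6 - 3542) = -30*(-3548) = 106440)
L + v(-145) = 106440 + (-7 + 2*(-145)) = 106440 + (-7 - 290) = 106440 - 297 = 106143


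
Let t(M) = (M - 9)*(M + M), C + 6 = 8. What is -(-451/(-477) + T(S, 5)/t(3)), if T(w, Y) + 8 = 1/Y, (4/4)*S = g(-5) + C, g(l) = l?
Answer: -11087/9540 ≈ -1.1622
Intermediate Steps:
C = 2 (C = -6 + 8 = 2)
t(M) = 2*M*(-9 + M) (t(M) = (-9 + M)*(2*M) = 2*M*(-9 + M))
S = -3 (S = -5 + 2 = -3)
T(w, Y) = -8 + 1/Y
-(-451/(-477) + T(S, 5)/t(3)) = -(-451/(-477) + (-8 + 1/5)/((2*3*(-9 + 3)))) = -(-451*(-1/477) + (-8 + ⅕)/((2*3*(-6)))) = -(451/477 - 39/5/(-36)) = -(451/477 - 39/5*(-1/36)) = -(451/477 + 13/60) = -1*11087/9540 = -11087/9540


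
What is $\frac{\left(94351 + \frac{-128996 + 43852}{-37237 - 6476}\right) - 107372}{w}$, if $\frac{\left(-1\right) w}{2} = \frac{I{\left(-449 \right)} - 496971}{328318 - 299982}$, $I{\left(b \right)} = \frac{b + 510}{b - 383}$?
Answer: $- \frac{6708444881442304}{18074448311229} \approx -371.16$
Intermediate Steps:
$I{\left(b \right)} = \frac{510 + b}{-383 + b}$
$w = \frac{413479933}{11787776}$ ($w = - 2 \frac{\frac{510 - 449}{-383 - 449} - 496971}{328318 - 299982} = - 2 \frac{\frac{1}{-832} \cdot 61 - 496971}{28336} = - 2 \left(\left(- \frac{1}{832}\right) 61 - 496971\right) \frac{1}{28336} = - 2 \left(- \frac{61}{832} - 496971\right) \frac{1}{28336} = - 2 \left(\left(- \frac{413479933}{832}\right) \frac{1}{28336}\right) = \left(-2\right) \left(- \frac{413479933}{23575552}\right) = \frac{413479933}{11787776} \approx 35.077$)
$\frac{\left(94351 + \frac{-128996 + 43852}{-37237 - 6476}\right) - 107372}{w} = \frac{\left(94351 + \frac{-128996 + 43852}{-37237 - 6476}\right) - 107372}{\frac{413479933}{11787776}} = \left(\left(94351 - \frac{85144}{-43713}\right) - 107372\right) \frac{11787776}{413479933} = \left(\left(94351 - - \frac{85144}{43713}\right) - 107372\right) \frac{11787776}{413479933} = \left(\left(94351 + \frac{85144}{43713}\right) - 107372\right) \frac{11787776}{413479933} = \left(\frac{4124450407}{43713} - 107372\right) \frac{11787776}{413479933} = \left(- \frac{569101829}{43713}\right) \frac{11787776}{413479933} = - \frac{6708444881442304}{18074448311229}$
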